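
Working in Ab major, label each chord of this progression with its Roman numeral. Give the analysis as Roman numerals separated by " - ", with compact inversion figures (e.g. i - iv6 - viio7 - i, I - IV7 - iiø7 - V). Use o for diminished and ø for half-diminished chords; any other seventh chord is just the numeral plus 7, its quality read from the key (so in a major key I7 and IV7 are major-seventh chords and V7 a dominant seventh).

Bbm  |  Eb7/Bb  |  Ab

ii - V43 - I

Bbm: minor triad on Bb = scale degree 2 → ii.
Eb7/Bb: root Eb is the dominant; dominant seventh chord there is V43.
Ab: major triad on Ab = scale degree 1 → I.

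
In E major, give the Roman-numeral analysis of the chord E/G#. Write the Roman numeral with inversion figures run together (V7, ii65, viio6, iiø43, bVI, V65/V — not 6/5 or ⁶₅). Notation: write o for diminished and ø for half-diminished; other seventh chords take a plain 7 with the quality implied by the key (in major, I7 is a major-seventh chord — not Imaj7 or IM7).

I6

The pitches E-G#-B form a major triad rooted on E.
E is scale degree 1 in E major, and a major triad on that degree is written I.
With G# in the bass the chord is in first inversion, so the figured bass is 6.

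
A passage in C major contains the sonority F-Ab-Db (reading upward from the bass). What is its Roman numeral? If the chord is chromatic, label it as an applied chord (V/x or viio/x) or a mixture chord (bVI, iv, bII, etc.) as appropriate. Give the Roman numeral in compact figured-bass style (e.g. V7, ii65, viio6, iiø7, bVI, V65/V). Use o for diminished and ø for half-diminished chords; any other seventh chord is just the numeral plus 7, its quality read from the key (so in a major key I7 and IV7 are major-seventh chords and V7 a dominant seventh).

bII6

The pitches Db-F-Ab form a major triad rooted on Db.
Db is the lowered second degree of C major (diatonic 2 would be D). This is the Neapolitan sixth — a major triad on the lowered second degree, here in its customary first inversion.
With F in the bass the chord is in first inversion, so the figured bass is 6.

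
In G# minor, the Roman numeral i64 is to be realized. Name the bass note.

i in G# minor has root G#; the chord is G#-B-D#.
The figure 64 means second inversion — the fifth is in the bass.

D#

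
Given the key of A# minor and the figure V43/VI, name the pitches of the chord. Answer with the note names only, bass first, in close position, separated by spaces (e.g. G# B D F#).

G# B C# E#

The slash means an applied dominant: we want the dominant of VI. In A# minor, VI is F# major, and its dominant is built on C#.
Building a dominant seventh chord on C# gives C#-E#-G#-B.
The figured bass 43 indicates second inversion, placing the fifth (G#) in the bass: G#-B-C#-E#.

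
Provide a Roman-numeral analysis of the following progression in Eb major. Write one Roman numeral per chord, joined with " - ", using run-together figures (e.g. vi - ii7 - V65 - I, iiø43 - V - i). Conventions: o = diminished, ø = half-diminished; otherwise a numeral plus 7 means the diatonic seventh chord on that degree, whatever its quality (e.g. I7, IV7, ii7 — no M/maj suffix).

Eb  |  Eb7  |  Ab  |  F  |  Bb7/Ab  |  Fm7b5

Eb: major triad on Eb = scale degree 1 → I.
Eb7: chromatic; Eb is V of IV, so V7/IV.
Ab has root Ab, degree 4 in Eb major, so IV.
F: a major triad on F, the applied dominant of V → V/V.
Bb7/Ab: root Bb is the dominant; dominant seventh chord there is V42.
Fm7b5: F with this quality isn't in the key; it's iiø7, borrowed from the parallel minor.

I - V7/IV - IV - V/V - V42 - iiø7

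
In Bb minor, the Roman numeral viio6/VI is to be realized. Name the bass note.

The applied chord viio6/VI is rooted on F: F-Ab-Cb.
The figure 6 means first inversion — the third is in the bass.

Ab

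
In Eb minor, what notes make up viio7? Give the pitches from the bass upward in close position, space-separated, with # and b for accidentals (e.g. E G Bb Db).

In Eb minor, the leading-tone chord is built on the raised seventh degree, D.
Stacking thirds from D gives D-F-Ab-Cb.

D F Ab Cb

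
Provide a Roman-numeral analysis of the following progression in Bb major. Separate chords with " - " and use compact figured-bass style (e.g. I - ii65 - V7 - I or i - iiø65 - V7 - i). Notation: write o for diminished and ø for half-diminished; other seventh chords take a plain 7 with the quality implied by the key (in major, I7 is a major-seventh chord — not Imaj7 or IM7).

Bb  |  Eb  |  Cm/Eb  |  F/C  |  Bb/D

I - IV - ii6 - V64 - I6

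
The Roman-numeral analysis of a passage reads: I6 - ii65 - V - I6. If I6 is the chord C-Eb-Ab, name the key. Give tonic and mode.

The anchor chord is a major triad on Ab, labeled I6.
If Ab is scale degree 1 and the mode makes that degree carry a major triad, the tonic is Ab and the mode is major.

Ab major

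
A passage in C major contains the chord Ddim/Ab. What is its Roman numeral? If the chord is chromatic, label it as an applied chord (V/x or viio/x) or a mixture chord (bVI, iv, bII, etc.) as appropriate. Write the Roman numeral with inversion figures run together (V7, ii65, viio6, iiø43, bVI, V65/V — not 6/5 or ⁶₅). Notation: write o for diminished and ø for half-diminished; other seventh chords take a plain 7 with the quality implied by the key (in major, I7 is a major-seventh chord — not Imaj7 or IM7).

iio64

Stacked in thirds the chord is D-F-Ab: a diminished triad on D.
D is the second degree of C major. This is the diminished supertonic triad, borrowed from the parallel minor.
With Ab in the bass the chord is in second inversion, so the figured bass is 64.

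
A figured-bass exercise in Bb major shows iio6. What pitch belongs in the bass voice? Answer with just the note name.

iio in Bb major has root C; the chord is C-Eb-Gb.
The figure 6 means first inversion — the third is in the bass.

Eb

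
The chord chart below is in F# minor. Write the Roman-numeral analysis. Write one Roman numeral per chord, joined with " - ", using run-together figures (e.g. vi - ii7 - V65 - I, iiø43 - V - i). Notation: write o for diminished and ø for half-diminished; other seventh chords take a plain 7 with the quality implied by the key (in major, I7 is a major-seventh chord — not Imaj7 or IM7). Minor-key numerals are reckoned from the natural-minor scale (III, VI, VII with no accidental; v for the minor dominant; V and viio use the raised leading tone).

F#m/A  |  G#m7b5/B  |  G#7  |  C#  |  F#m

i6 - iiø65 - V7/V - V - i

F#m/A: minor triad on F# = scale degree 1 → i6.
G#m7b5/B: half-diminished seventh chord on G# = scale degree 2 → iiø65.
G#7 is the secondary dominant of V (dominant seventh chord on G#): V7/V.
C#: major triad on C# = scale degree 5 → V.
F#m: minor triad on F# = scale degree 1 → i.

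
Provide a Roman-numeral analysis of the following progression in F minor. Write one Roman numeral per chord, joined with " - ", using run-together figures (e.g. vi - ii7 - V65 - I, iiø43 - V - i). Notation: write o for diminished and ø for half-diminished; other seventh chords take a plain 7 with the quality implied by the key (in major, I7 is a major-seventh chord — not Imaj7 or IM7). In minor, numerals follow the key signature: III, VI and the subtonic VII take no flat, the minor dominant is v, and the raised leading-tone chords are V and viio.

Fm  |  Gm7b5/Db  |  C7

i - iiø43 - V7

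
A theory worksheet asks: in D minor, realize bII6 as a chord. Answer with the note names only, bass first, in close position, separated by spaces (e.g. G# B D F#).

G Bb Eb

Scale degree 2 in D minor is E; lowering it a half step gives Eb. bII6 is the Neapolitan sixth — a major triad on the lowered second degree, here in its customary first inversion.
So the chord is Eb-G-Bb.
With the 6 figure the chord is in first inversion; from the bass G upward in close position it reads G-Bb-Eb.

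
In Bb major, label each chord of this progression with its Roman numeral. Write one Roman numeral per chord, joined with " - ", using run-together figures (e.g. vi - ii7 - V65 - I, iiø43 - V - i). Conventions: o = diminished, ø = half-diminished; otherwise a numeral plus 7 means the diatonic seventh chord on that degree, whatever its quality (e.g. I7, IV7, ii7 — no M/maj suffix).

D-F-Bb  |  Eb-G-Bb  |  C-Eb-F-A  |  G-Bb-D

D-F-Bb: root Bb is the tonic; major triad there is I6.
Eb-G-Bb has root Eb, degree 4 in Bb major, so IV.
C-Eb-F-A has root F, degree 5 in Bb major, so V43.
G-Bb-D has root G, degree 6 in Bb major, so vi.

I6 - IV - V43 - vi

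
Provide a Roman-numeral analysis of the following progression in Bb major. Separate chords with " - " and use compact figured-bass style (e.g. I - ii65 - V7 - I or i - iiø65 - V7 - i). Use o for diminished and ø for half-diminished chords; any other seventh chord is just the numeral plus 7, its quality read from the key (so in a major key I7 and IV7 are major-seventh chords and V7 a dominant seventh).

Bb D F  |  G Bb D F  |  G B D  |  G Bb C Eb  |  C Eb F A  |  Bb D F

Bb-D-F: major triad on Bb = scale degree 1 → I.
G-Bb-D-F: root G is the submediant; minor seventh chord there is vi7.
G-B-D: a major triad on G, the applied dominant of ii → V/ii.
G-Bb-C-Eb has root C, degree 2 in Bb major, so ii43.
C-Eb-F-A: root F is the dominant; dominant seventh chord there is V43.
Bb-D-F: root Bb is the tonic; major triad there is I.

I - vi7 - V/ii - ii43 - V43 - I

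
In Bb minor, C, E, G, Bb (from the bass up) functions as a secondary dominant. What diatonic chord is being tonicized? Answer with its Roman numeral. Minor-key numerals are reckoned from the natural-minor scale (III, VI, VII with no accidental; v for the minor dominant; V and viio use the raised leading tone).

V

The chord is a dominant seventh chord on C.
A dominant resolves down a perfect fifth: C → F. In Bb minor, F is scale degree 5, i.e. V.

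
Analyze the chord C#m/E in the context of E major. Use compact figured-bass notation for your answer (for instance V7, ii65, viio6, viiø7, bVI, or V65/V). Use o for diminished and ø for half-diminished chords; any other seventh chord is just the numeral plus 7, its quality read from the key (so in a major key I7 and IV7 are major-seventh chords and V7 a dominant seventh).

The pitches C#-E-G# form a minor triad rooted on C#.
C# is scale degree 6 in E major, and a minor triad on that degree is written vi.
With E in the bass the chord is in first inversion, so the figured bass is 6.

vi6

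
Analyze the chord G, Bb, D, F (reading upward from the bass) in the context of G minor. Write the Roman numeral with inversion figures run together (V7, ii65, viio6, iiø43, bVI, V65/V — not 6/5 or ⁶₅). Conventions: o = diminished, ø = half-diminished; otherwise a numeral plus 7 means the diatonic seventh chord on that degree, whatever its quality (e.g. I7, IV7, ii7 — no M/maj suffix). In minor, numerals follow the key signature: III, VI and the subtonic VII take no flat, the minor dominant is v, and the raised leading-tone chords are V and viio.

Stacked in thirds the chord is G-Bb-D-F: a minor seventh chord on G.
G is scale degree 1 in G minor, and a minor seventh chord on that degree is written i7.

i7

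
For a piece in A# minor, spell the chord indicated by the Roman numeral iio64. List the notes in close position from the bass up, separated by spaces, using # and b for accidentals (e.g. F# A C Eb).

In A# minor, the second degree is B#, and the diatonic chord built there is a diminished triad.
That chord is spelled B#-D#-F#.
The figured bass 64 indicates second inversion, placing the fifth (F#) in the bass: F#-B#-D#.

F# B# D#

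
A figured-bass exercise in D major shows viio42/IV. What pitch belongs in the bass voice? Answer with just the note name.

Eb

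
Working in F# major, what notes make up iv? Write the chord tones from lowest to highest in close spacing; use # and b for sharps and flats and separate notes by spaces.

Scale degree 4 in F# major is B; here the chord built on it is altered to a minor triad. iv is the minor subdominant, borrowed from the parallel minor.
So the chord is B-D-F#.

B D F#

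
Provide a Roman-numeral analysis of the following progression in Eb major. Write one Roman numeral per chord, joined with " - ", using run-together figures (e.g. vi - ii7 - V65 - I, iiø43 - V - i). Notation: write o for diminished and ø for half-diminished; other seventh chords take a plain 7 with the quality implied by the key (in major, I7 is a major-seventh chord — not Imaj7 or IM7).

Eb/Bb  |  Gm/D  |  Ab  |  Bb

I64 - iii64 - IV - V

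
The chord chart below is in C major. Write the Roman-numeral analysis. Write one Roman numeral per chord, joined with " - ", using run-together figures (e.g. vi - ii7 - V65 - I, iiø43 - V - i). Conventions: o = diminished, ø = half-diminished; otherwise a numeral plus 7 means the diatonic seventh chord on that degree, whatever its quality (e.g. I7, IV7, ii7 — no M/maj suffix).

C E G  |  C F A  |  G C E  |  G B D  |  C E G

C-E-G: root C is the tonic; major triad there is I.
C-F-A: root F is the subdominant; major triad there is IV64.
G-C-E: major triad on C = scale degree 1 → I64.
G-B-D: root G is the dominant; major triad there is V.
C-E-G: root C is the tonic; major triad there is I.

I - IV64 - I64 - V - I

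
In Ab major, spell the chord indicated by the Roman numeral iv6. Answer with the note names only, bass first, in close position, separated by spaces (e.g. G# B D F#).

Fb Ab Db

iv6 is the minor subdominant, borrowed from the parallel minor. In Ab major that root is Db.
So the chord is Db-Fb-Ab.
The figured bass 6 indicates first inversion, placing the third (Fb) in the bass: Fb-Ab-Db.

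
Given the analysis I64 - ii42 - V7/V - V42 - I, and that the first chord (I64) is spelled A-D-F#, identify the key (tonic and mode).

D major

I64 is given as A-D-F# — a major triad with root D.
If D is scale degree 1 and the mode makes that degree carry a major triad, the tonic is D and the mode is major.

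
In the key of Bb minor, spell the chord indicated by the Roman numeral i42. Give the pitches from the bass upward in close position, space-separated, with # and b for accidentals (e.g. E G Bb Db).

In Bb minor, the tonic is Bb, and the diatonic chord built there is a minor seventh chord.
Stacking thirds from Bb gives Bb-Db-F-Ab.
With the 42 figure the chord is in third inversion; from the bass Ab upward in close position it reads Ab-Bb-Db-F.

Ab Bb Db F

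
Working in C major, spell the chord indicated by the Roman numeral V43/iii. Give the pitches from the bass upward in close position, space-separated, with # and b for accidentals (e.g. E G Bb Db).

The slash means an applied dominant: we want the dominant of iii. In C major, iii is E minor, and its dominant is built on B.
Building a dominant seventh chord on B gives B-D#-F#-A.
With the 43 figure the chord is in second inversion; from the bass F# upward in close position it reads F#-A-B-D#.

F# A B D#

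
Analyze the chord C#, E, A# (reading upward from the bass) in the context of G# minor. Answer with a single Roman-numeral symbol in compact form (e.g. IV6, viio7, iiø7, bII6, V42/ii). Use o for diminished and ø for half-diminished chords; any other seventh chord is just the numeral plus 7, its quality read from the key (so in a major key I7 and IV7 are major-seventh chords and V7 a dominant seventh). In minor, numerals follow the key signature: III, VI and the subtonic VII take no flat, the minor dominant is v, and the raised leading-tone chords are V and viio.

Stacked in thirds the chord is A#-C#-E: a diminished triad on A#.
A# is scale degree 2 in G# minor, and a diminished triad on that degree is written iio.
With C# in the bass the chord is in first inversion, so the figured bass is 6.

iio6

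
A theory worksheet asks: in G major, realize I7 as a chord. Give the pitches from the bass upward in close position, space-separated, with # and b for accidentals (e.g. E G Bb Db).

G B D F#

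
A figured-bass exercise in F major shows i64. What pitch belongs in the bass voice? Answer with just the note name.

C

i in F major has root F; the chord is F-Ab-C.
The figure 64 means second inversion — the fifth is in the bass.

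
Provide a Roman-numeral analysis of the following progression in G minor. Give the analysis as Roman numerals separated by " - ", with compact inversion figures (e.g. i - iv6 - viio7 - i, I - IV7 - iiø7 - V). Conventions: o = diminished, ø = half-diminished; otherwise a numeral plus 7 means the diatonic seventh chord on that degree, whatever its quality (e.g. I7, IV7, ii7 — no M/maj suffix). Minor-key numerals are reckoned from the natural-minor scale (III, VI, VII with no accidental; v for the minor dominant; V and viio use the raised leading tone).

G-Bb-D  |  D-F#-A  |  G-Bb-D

i - V - i

G-Bb-D: minor triad on G = scale degree 1 → i.
D-F#-A: root D is the dominant; major triad there is V.
G-Bb-D has root G, degree 1 in G minor, so i.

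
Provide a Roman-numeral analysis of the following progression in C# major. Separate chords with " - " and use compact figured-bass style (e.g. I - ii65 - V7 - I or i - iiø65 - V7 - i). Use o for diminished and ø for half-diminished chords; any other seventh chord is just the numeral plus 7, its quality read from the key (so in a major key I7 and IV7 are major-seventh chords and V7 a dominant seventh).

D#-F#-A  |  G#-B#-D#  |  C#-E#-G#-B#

iio - V - I7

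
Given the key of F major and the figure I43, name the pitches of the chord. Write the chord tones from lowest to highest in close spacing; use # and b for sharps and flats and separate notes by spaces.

C E F A

In F major, the first degree is F, and the diatonic chord built there is a major seventh chord.
That chord is spelled F-A-C-E.
With the 43 figure the chord is in second inversion; from the bass C upward in close position it reads C-E-F-A.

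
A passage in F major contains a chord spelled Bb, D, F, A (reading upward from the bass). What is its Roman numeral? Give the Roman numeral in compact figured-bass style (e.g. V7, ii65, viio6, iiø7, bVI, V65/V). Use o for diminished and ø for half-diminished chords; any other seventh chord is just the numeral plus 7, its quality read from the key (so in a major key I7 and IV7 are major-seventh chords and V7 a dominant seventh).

The pitches Bb-D-F-A form a major seventh chord rooted on Bb.
In F major, Bb is the subdominant; the diatonic major seventh chord there is IV7.

IV7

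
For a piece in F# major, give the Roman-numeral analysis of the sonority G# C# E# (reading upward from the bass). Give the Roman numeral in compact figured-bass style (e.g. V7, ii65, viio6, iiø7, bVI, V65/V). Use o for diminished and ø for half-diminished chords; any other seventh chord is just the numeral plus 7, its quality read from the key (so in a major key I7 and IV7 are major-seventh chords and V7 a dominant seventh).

V64

The pitches C#-E#-G# form a major triad rooted on C#.
C# is scale degree 5 in F# major, and a major triad on that degree is written V.
With G# in the bass the chord is in second inversion, so the figured bass is 64.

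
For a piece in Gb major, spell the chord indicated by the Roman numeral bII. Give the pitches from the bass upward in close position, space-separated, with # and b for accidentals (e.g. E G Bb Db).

Abb Cb Ebb

Scale degree 2 in Gb major is Ab; lowering it a half step gives Abb. bII is the Neapolitan chord — a major triad on the lowered second degree.
So the chord is Abb-Cb-Ebb.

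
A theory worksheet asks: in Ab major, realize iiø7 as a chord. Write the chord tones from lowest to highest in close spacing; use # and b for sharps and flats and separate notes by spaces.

iiø7 is the half-diminished supertonic seventh, borrowed from the parallel minor. In Ab major that root is Bb.
So the chord is Bb-Db-Fb-Ab, a half-diminished seventh chord.

Bb Db Fb Ab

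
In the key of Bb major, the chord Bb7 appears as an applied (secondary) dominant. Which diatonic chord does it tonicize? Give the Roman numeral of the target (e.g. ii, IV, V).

The chord is a dominant seventh chord on Bb.
A dominant resolves down a perfect fifth: Bb → Eb. In Bb major, Eb is scale degree 4, i.e. IV.

IV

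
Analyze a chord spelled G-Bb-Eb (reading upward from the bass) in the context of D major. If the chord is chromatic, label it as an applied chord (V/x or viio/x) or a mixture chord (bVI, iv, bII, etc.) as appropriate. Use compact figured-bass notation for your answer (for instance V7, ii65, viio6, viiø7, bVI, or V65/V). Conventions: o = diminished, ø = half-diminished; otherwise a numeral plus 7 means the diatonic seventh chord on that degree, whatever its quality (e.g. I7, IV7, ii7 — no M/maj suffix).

bII6

Stacked in thirds the chord is Eb-G-Bb: a major triad on Eb.
Eb is the lowered second degree of D major (diatonic 2 would be E). This is the Neapolitan sixth — a major triad on the lowered second degree, here in its customary first inversion.
With G in the bass the chord is in first inversion, so the figured bass is 6.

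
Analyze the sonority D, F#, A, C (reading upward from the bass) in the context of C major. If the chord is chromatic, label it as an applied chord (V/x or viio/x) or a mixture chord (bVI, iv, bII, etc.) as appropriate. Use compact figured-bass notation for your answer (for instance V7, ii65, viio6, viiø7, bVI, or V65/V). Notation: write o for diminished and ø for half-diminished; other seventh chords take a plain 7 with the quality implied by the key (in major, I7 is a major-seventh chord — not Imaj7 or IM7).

V7/V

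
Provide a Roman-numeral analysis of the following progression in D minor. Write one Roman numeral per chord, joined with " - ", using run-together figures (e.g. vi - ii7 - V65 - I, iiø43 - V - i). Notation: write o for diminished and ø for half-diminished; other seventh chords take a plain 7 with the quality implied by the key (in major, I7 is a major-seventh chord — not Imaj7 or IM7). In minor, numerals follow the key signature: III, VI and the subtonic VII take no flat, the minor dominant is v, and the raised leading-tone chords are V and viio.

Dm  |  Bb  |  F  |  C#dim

i - VI - III - viio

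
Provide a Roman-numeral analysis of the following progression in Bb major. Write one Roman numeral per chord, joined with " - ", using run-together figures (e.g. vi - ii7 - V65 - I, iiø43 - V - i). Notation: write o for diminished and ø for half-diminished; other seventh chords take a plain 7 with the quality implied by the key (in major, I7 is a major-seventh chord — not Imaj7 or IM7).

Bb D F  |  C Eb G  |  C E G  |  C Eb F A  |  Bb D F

I - ii - V/V - V43 - I

Bb-D-F: root Bb is the tonic; major triad there is I.
C-Eb-G has root C, degree 2 in Bb major, so ii.
C-E-G is the secondary dominant of V (major triad on C): V/V.
C-Eb-F-A has root F, degree 5 in Bb major, so V43.
Bb-D-F has root Bb, degree 1 in Bb major, so I.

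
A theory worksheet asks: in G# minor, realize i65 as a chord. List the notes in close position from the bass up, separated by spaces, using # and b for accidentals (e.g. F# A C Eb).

B D# F# G#

The numeral's case and figure indicate a minor seventh chord. In G# minor its root, scale degree 1, is G#.
That chord is spelled G#-B-D#-F#.
With the 65 figure the chord is in first inversion; from the bass B upward in close position it reads B-D#-F#-G#.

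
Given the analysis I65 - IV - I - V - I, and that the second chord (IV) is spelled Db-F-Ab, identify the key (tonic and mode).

The anchor chord is a major triad on Db, labeled IV.
If Db is scale degree 4 and the mode makes that degree carry a major triad, the tonic is Ab and the mode is major.

Ab major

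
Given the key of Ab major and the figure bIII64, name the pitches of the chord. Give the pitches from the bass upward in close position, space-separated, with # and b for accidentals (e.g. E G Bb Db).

Gb Cb Eb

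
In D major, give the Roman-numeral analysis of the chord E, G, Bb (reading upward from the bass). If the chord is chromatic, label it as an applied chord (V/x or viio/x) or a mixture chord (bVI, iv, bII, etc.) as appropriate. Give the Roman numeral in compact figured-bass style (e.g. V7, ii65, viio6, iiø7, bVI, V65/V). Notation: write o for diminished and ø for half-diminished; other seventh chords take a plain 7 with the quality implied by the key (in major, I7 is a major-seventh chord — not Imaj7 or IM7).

iio

The pitches E-G-Bb form a diminished triad rooted on E.
E is the second degree of D major. This is the diminished supertonic triad, borrowed from the parallel minor.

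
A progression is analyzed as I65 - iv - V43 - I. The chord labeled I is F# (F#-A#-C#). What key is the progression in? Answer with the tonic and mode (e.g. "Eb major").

The chord F# is a major triad rooted on F#; its label is I.
If F# is scale degree 1 and the mode makes that degree carry a major triad, the tonic is F# and the mode is major.

F# major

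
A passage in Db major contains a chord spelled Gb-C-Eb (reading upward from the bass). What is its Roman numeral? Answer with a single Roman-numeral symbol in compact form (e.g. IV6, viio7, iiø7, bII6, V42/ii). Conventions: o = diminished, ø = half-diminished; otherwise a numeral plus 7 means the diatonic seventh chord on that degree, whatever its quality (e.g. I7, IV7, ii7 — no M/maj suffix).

viio64

Stacked in thirds the chord is C-Eb-Gb: a diminished triad on C.
C is scale degree 7 in Db major, and a diminished triad on that degree is written viio.
With Gb in the bass the chord is in second inversion, so the figured bass is 64.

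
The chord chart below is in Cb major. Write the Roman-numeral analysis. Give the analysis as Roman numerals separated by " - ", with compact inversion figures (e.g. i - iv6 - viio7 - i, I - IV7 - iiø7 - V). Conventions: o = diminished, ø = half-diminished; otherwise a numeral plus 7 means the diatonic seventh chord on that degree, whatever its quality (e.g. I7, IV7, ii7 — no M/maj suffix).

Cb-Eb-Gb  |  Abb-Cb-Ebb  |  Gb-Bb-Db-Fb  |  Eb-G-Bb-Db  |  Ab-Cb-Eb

Cb-Eb-Gb: root Cb is the tonic; major triad there is I.
Abb-Cb-Ebb: Abb with this quality isn't in the key; it's bVI, borrowed from the parallel minor.
Gb-Bb-Db-Fb has root Gb, degree 5 in Cb major, so V7.
Eb-G-Bb-Db is the secondary dominant of vi (dominant seventh chord on Eb): V7/vi.
Ab-Cb-Eb: minor triad on Ab = scale degree 6 → vi.

I - bVI - V7 - V7/vi - vi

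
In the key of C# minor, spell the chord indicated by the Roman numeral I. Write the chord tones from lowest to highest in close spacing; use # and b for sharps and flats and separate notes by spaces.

I is the major tonic (Picardy third), borrowed from the parallel major. In C# minor that root is C#.
So the chord is C#-E#-G#, a major triad.

C# E# G#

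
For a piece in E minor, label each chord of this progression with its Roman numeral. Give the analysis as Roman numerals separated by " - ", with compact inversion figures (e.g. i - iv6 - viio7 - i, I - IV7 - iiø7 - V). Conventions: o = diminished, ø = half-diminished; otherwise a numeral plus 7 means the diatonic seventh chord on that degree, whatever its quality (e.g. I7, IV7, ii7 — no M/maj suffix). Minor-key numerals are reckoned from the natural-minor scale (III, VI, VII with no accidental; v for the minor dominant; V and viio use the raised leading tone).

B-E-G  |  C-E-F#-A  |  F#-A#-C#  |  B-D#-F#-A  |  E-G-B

i64 - iiø43 - V/V - V7 - i

B-E-G: minor triad on E = scale degree 1 → i64.
C-E-F#-A: root F# is the supertonic; half-diminished seventh chord there is iiø43.
F#-A#-C#: chromatic; F# is V of V, so V/V.
B-D#-F#-A: dominant seventh chord on B = scale degree 5 → V7.
E-G-B: minor triad on E = scale degree 1 → i.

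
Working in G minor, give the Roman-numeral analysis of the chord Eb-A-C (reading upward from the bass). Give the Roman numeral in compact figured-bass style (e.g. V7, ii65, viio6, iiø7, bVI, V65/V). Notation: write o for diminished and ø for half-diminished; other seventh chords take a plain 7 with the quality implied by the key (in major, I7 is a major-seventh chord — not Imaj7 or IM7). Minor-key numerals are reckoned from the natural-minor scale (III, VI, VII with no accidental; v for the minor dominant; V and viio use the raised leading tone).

iio64

The pitches A-C-Eb form a diminished triad rooted on A.
A is scale degree 2 in G minor, and a diminished triad on that degree is written iio.
With Eb in the bass the chord is in second inversion, so the figured bass is 64.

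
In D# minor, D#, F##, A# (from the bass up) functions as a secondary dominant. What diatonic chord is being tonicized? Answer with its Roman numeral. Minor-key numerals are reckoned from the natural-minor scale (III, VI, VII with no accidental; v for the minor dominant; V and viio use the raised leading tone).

The chord is a major triad on D#.
A dominant resolves down a perfect fifth: D# → G#. In D# minor, G# is scale degree 4, i.e. iv.

iv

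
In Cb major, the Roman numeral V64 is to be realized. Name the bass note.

Db

V in Cb major has root Gb; the chord is Gb-Bb-Db.
The figure 64 means second inversion — the fifth is in the bass.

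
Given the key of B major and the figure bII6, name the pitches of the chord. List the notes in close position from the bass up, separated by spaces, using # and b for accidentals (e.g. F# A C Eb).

E G C

bII6 is the Neapolitan sixth — a major triad on the lowered second degree, here in its customary first inversion. In B major that root is C.
So the chord is C-E-G.
With the 6 figure the chord is in first inversion; from the bass E upward in close position it reads E-G-C.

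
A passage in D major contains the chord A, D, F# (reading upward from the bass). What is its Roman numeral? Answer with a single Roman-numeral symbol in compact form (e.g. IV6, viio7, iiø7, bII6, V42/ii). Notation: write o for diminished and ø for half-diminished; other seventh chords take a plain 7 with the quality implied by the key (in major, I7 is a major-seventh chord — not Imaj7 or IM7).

I64

Stacked in thirds the chord is D-F#-A: a major triad on D.
D is scale degree 1 in D major, and a major triad on that degree is written I.
With A in the bass the chord is in second inversion, so the figured bass is 64.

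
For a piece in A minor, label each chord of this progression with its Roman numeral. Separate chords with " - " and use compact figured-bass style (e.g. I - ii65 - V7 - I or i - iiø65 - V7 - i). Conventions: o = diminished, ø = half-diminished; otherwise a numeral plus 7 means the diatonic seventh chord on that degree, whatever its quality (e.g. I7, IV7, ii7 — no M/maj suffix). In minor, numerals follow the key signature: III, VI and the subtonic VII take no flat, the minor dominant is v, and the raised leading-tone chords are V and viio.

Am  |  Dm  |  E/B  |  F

Am: root A is the tonic; minor triad there is i.
Dm has root D, degree 4 in A minor, so iv.
E/B: major triad on E = scale degree 5 → V64.
F: root F is the submediant; major triad there is VI.

i - iv - V64 - VI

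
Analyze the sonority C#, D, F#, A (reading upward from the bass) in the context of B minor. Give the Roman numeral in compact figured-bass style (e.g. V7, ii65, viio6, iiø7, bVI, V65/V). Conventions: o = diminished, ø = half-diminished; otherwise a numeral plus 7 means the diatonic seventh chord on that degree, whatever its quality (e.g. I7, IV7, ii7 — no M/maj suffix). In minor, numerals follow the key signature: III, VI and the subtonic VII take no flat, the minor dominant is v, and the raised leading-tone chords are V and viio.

III42

The pitches D-F#-A-C# form a major seventh chord rooted on D.
In B minor, D is the mediant; the diatonic major seventh chord there is III7.
With C# in the bass the chord is in third inversion, so the figured bass is 42.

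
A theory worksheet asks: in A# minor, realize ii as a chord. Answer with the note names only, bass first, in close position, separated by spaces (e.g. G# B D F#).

B# D# F##

ii is the minor supertonic, borrowed from the parallel major (the Dorian ii). In A# minor that root is B#.
So the chord is B#-D#-F##.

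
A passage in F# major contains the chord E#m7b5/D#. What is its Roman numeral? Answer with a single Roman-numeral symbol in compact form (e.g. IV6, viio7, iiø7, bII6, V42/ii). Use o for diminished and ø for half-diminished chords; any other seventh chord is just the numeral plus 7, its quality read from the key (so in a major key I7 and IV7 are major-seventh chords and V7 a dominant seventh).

viiø42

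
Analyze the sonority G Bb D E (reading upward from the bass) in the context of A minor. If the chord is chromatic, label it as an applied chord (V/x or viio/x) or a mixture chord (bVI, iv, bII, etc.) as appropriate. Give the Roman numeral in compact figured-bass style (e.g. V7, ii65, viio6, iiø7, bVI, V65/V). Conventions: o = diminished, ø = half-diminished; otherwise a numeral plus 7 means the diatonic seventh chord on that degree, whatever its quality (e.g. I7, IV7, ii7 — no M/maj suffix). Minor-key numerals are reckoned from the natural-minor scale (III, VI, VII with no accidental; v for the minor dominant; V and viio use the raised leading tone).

viiø65/VI

The pitches E-G-Bb-D form a half-diminished seventh chord rooted on E.
E sits a half step below F (VI in A minor); a diminished chord there is the applied leading-tone chord of VI.
With G in the bass the chord is in first inversion, so the figured bass is 65.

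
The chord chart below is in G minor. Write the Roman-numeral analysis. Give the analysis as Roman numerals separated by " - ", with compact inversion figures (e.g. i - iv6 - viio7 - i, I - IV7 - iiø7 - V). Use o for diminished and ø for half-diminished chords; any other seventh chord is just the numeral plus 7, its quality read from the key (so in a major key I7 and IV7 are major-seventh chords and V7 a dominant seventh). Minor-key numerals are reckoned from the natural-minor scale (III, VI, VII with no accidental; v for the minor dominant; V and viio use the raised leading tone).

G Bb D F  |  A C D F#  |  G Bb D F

i7 - V43 - i7

G-Bb-D-F: minor seventh chord on G = scale degree 1 → i7.
A-C-D-F# has root D, degree 5 in G minor, so V43.
G-Bb-D-F: minor seventh chord on G = scale degree 1 → i7.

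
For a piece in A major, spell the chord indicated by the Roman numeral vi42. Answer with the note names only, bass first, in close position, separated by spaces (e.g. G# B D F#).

E F# A C#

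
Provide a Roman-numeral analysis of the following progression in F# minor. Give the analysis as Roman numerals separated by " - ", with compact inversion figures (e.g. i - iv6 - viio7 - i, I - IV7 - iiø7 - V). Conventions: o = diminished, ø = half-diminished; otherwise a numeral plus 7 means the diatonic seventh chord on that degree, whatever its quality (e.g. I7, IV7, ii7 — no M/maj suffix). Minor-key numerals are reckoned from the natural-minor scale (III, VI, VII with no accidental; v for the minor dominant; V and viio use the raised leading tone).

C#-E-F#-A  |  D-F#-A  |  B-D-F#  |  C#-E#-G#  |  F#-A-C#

C#-E-F#-A: root F# is the tonic; minor seventh chord there is i43.
D-F#-A: major triad on D = scale degree 6 → VI.
B-D-F# has root B, degree 4 in F# minor, so iv.
C#-E#-G# has root C#, degree 5 in F# minor, so V.
F#-A-C#: minor triad on F# = scale degree 1 → i.

i43 - VI - iv - V - i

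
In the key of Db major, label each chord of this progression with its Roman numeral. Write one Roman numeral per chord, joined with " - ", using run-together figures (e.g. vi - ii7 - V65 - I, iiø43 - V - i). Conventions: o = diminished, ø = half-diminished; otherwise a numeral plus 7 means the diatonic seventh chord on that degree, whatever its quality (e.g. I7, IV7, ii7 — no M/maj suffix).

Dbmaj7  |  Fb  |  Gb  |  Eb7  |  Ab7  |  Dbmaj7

I7 - bIII - IV - V7/V - V7 - I7

Dbmaj7: root Db is the tonic; major seventh chord there is I7.
Fb: major triad on Fb — chromatic; bIII (borrowed from the parallel minor).
Gb: root Gb is the subdominant; major triad there is IV.
Eb7: chromatic; Eb is V of V, so V7/V.
Ab7 has root Ab, degree 5 in Db major, so V7.
Dbmaj7: root Db is the tonic; major seventh chord there is I7.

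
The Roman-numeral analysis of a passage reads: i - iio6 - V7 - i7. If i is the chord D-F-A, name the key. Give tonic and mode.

D minor

The chord Dm is a minor triad rooted on D; its label is i.
If D is scale degree 1 and the mode makes that degree carry a minor triad, the tonic is D and the mode is minor.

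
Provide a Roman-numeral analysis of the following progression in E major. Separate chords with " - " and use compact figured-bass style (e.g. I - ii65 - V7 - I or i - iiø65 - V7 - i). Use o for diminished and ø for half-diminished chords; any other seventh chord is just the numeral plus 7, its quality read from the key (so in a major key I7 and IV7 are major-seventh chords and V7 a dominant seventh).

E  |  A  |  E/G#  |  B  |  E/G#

I - IV - I6 - V - I6

E has root E, degree 1 in E major, so I.
A: major triad on A = scale degree 4 → IV.
E/G# has root E, degree 1 in E major, so I6.
B: root B is the dominant; major triad there is V.
E/G#: major triad on E = scale degree 1 → I6.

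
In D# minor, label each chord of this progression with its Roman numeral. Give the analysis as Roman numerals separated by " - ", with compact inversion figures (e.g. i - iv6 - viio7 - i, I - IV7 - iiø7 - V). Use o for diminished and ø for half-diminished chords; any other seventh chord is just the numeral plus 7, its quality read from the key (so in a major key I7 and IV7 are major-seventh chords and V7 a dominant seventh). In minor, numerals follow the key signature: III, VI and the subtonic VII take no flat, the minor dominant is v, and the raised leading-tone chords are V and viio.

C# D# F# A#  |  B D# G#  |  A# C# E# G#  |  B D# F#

C#-D#-F#-A# has root D#, degree 1 in D# minor, so i42.
B-D#-G# has root G#, degree 4 in D# minor, so iv6.
A#-C#-E#-G# has root A#, degree 5 in D# minor, so v7.
B-D#-F#: root B is the submediant; major triad there is VI.

i42 - iv6 - v7 - VI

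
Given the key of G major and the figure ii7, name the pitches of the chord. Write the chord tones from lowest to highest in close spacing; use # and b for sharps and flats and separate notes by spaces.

A C E G

The numeral's case and figure indicate a minor seventh chord. In G major its root, scale degree 2, is A.
That chord is spelled A-C-E-G.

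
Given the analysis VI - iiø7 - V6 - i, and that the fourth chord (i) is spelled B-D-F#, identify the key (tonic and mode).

The chord Bm is a minor triad rooted on B; its label is i.
If B is scale degree 1 and the mode makes that degree carry a minor triad, the tonic is B and the mode is minor.

B minor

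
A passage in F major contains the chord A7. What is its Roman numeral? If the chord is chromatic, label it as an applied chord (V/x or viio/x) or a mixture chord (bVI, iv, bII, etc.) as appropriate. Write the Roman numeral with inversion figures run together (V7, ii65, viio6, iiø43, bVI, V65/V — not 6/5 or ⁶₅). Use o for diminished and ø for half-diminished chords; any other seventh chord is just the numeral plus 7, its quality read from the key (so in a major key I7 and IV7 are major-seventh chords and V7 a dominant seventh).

V7/vi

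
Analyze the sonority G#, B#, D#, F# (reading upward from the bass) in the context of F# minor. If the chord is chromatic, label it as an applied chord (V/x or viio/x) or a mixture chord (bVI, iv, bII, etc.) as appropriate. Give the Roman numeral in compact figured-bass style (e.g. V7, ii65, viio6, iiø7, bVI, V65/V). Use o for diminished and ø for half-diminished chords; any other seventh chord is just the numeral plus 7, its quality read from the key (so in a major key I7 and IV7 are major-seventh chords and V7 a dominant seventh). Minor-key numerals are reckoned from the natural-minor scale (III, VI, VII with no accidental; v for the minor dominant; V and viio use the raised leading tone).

The pitches G#-B#-D#-F# form a dominant seventh chord rooted on G#.
G# is not a diatonic chord root with this quality in F# minor, but it lies a perfect fifth above C# (V), so the chord functions as an applied dominant of V.

V7/V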